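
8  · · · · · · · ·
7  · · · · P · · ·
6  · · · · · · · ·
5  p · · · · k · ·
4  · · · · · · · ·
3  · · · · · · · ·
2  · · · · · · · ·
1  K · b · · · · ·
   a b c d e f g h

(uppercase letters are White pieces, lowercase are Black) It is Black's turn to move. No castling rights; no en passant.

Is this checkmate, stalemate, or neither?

Black to move; black king on f5.
In check: no.
Legal moves for Black: Kg6, Kf6, Ke6, Kg5, Ke5, Kg4, Kf4, Ke4, Bh6, Bg5, Bf4, Be3, Ba3, Bd2, Bb2+, a4.
Black has 16 legal moves and is not in check → neither.

neither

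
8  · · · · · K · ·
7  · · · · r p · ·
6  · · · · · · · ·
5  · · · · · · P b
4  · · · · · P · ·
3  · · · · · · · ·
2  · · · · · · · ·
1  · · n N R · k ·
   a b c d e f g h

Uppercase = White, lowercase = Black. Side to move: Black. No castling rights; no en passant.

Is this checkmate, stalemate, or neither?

neither

Black to move; black king on g1.
In check: yes, from the white rook on e1.
Legal moves for Black: Kh2, Kg2, Rxe1.
Black is in check but has 3 legal moves → neither.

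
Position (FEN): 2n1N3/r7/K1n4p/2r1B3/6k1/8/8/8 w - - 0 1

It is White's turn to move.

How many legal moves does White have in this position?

White to move; king on a6.
In check: yes, from the black rook on a7.
Legal moves: none.
Count: 0.

0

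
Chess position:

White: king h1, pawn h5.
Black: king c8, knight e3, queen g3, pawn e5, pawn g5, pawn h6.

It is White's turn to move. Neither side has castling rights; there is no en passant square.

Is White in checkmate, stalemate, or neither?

stalemate

White to move; white king on h1.
In check: no.
King squares — g1: attacked by Qg3; g2: attacked by Ne3; h2: attacked by Qg3.
Legal moves for White: none.
Not in check and no legal moves → stalemate.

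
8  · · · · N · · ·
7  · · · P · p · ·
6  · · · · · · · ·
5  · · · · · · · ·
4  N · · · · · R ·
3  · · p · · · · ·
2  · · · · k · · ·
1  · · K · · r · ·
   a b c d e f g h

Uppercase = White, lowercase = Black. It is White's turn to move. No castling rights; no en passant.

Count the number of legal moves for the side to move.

White to move; king on c1.
In check: yes, from the black rook on f1.
Legal moves: Kc2.
Count: 1.

1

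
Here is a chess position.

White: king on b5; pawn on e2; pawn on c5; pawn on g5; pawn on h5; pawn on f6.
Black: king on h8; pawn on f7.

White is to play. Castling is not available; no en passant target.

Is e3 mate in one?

no

After e3: black king on h8; in check: no.
Black is not in check, so this cannot be checkmate.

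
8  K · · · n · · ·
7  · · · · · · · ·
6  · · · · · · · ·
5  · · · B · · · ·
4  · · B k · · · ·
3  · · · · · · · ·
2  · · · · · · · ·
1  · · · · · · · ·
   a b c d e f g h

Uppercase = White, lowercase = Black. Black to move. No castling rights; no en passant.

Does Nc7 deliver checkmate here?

After Nc7: white king on a8; in check: yes, from the black knight on c7.
White has 3 legal replies: Kb8, Kb7, Ka7.
In check but a legal move exists → not checkmate.

no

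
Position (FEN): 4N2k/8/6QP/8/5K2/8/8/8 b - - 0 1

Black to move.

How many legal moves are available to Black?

Black to move; king on h8.
In check: no.
Legal moves: none.
Count: 0.

0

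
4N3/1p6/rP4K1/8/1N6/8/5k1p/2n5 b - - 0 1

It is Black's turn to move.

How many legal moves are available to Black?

24

Black to move; king on f2.
In check: no.
Legal moves: Ra8, Ra7, Rxb6+, Ra5, Ra4, Ra3, Ra2, Ra1, Kg3, Kf3, Ke3, Kg2, Ke2, Kg1, Kf1, Ke1, Nd3, Nb3, Ne2, Na2, h1=Q, h1=R, h1=B, h1=N.
Count: 24.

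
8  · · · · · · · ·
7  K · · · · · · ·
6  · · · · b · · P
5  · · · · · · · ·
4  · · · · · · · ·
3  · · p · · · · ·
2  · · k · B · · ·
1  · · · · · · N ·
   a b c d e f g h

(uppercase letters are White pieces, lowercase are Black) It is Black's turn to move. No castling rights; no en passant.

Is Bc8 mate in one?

After Bc8: white king on a7; in check: no.
White is not in check, so this cannot be checkmate.

no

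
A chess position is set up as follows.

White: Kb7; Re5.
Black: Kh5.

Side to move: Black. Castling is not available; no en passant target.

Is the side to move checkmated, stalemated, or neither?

Black to move; black king on h5.
In check: yes, from the white rook on e5.
Legal moves for Black: Kh6, Kg6, Kh4, Kg4.
Black is in check but has 4 legal moves → neither.

neither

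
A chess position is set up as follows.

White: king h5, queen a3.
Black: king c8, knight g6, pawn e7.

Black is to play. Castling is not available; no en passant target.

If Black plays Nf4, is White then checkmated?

no

After Nf4: white king on h5; in check: yes, from the black knight on f4.
White has 4 legal replies: Kh6, Kg5, Kh4, Kg4.
In check but a legal move exists → not checkmate.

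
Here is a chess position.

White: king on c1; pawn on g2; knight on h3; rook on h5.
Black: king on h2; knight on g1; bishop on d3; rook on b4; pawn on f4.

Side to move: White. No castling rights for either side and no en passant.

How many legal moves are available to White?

White to move; king on c1.
In check: no.
Legal moves: Rh8, Rh7, Rh6, Rg5, Rf5, Re5, Rd5, Rc5, Rb5, Ra5, Rh4, Ng5+, Nxf4+, Nf2+, Nxg1+, Kd2, Kd1, g3, g4.
Count: 19.

19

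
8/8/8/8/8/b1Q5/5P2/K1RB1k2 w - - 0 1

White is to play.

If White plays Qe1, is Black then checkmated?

no

After Qe1: black king on f1; in check: yes, from the white queen on e1.
Black has 2 legal replies: Kg2, Kxe1.
In check but a legal move exists → not checkmate.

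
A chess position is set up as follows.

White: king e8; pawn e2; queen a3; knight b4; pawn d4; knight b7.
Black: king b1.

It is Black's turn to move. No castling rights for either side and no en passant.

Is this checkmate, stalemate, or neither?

Black to move; black king on b1.
In check: no.
King squares — a1: attacked by Qa3; c1: attacked by Qa3; a2: attacked by Qa3; b2: attacked by Qa3; c2: attacked by Nb4.
Legal moves for Black: none.
Not in check and no legal moves → stalemate.

stalemate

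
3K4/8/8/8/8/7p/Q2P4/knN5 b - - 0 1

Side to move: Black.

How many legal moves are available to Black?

Black to move; king on a1.
In check: yes, from the white queen on a2.
Legal moves: none.
Count: 0.

0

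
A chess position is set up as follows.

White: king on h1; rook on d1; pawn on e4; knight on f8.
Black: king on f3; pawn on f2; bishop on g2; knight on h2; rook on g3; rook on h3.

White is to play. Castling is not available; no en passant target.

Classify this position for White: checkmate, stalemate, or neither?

checkmate

White to move; white king on h1.
In check: yes, from the black bishop on g2.
King squares — g1: attacked by Pf2; g2: attacked by Kf3; h2: attacked by Rh3.
Legal moves for White: none.
In check with no legal moves → checkmate.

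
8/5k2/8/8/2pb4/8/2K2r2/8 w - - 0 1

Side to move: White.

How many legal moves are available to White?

White to move; king on c2.
In check: yes, from the black rook on f2.
Legal moves: Kd1, Kc1, Kb1.
Count: 3.

3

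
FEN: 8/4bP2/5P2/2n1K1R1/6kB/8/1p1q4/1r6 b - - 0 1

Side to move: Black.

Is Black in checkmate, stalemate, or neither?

neither

Black to move; black king on g4.
In check: yes, from the white rook on g5.
King squares — f3: available; g3: attacked by Bh4; h3: available; f4: attacked by Ke5; h4: available; f5: attacked by Ke5; g5: attacked by Bh4; h5: attacked by Rg5.
Legal moves for Black: Kxh4, Kh3, Kf3, Qxg5+.
Black is in check but has 4 legal moves → neither.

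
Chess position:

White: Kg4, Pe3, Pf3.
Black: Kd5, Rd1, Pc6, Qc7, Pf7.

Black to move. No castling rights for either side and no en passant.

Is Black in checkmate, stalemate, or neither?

Black to move; black king on d5.
In check: no.
Legal moves for Black include: Qd8, Qc8+, Qb8, Qe7, Qd7+, Qb7, Qa7, Qd6, Qb6, Qe5, Qa5, Qf4+, Qg3+, Qh2, Ke6, Kd6, Ke5, Kc5, ... (list truncated; more exist).
Black has legal moves and is not in check → neither.

neither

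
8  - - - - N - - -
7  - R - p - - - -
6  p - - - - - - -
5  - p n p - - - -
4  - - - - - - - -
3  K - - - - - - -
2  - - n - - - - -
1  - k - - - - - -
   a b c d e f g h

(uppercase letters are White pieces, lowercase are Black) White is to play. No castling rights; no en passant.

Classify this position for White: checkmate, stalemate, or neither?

White to move; white king on a3.
In check: yes, from the black knight on c2.
King squares — a2: attacked by Kb1; b2: attacked by Kb1; b3: attacked by Nc5; a4: attacked by Pb5; b4: attacked by Nc2.
Legal moves for White: none.
In check with no legal moves → checkmate.

checkmate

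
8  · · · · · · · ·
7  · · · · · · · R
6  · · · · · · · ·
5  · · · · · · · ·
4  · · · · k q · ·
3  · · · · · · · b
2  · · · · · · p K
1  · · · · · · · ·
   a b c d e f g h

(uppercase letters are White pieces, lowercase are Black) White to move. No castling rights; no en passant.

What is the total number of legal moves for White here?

2

White to move; king on h2.
In check: yes, from the black queen on f4.
Legal moves: Kxh3, Kg1.
Count: 2.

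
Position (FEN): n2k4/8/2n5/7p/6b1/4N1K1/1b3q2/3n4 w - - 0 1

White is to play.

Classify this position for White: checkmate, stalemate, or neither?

checkmate

White to move; white king on g3.
In check: yes, from the black queen on f2.
King squares — f2: attacked by Nd1; g2: attacked by Qf2; h2: attacked by Qf2; f3: attacked by Qf2; h3: attacked by Bg4; f4: attacked by Qf2; g4: attacked by Ph5; h4: attacked by Qf2.
Legal moves for White: none.
In check with no legal moves → checkmate.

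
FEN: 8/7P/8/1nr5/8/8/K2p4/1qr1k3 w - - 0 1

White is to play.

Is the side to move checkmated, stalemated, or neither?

checkmate

White to move; white king on a2.
In check: yes, from the black queen on b1.
King squares — a1: attacked by Qb1; b1: attacked by Rc1; b2: attacked by Qb1; a3: attacked by Nb5; b3: attacked by Qb1.
Legal moves for White: none.
In check with no legal moves → checkmate.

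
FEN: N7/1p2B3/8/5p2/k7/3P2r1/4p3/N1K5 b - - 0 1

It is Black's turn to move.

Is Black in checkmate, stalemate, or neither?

neither

Black to move; black king on a4.
In check: no.
Legal moves for Black include: Kb5, Ka5, Rg8, Rg7, Rg6, Rg5, Rg4, Rh3, Rf3, Re3, Rxd3, Rg2, Rg1+, b6, f4, e1=Q+, e1=R+, e1=B, ... (list truncated; more exist).
Black has legal moves and is not in check → neither.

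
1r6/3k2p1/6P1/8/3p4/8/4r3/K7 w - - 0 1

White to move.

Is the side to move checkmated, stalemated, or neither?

stalemate

White to move; white king on a1.
In check: no.
King squares — b1: attacked by Rb8; a2: attacked by Re2; b2: attacked by Re2.
Legal moves for White: none.
Not in check and no legal moves → stalemate.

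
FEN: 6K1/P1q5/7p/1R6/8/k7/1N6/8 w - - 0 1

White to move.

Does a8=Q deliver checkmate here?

no

After a8=Q: black king on a3; in check: yes, from the white queen on a8.
Black has 2 legal replies: Qa7, Qa5.
In check but a legal move exists → not checkmate.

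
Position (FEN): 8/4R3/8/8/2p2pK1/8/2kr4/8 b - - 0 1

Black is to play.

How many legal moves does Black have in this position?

Black to move; king on c2.
In check: no.
Legal moves: Rd8, Rd7, Rd6, Rd5, Rd4, Rd3, Rh2, Rg2+, Rf2, Re2, Rd1, Kd3, Kc3, Kb3, Kb2, Kd1, Kc1, Kb1, f3, c3.
Count: 20.

20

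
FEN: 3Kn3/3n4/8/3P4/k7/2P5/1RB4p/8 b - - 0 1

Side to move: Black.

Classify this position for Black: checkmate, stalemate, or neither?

neither

Black to move; black king on a4.
In check: yes, from the white bishop on c2.
King squares — a3: available; b3: attacked by Rb2; b4: attacked by Rb2; a5: available; b5: attacked by Rb2.
Legal moves for Black: Ka5, Ka3.
Black is in check but has 2 legal moves → neither.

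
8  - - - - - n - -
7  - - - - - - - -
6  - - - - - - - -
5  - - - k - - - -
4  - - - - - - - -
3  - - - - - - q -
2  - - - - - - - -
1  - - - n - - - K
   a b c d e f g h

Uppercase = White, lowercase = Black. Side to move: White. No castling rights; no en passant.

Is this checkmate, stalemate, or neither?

stalemate

White to move; white king on h1.
In check: no.
King squares — g1: attacked by Qg3; g2: attacked by Qg3; h2: attacked by Qg3.
Legal moves for White: none.
Not in check and no legal moves → stalemate.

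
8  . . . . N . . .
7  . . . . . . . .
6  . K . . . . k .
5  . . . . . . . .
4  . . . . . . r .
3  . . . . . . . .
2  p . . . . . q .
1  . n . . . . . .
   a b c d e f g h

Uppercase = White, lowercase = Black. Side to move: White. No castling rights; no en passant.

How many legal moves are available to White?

White to move; king on b6.
In check: no.
Legal moves: Ng7, Nc7, Nf6, Nd6, Kc7, Ka7, Ka6, Kc5, Kb5, Ka5.
Count: 10.

10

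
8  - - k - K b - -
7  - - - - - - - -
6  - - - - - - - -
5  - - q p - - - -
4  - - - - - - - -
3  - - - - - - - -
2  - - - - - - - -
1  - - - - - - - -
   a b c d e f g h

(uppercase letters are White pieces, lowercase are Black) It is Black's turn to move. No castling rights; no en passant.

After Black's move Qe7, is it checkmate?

After Qe7: white king on e8; in check: yes, from the black queen on e7.
King squares — d7: attacked by Qe7; e7: attacked by Bf8; f7: attacked by Qe7; d8: attacked by Qe7; f8: attacked by Qe7.
White has no legal moves → checkmate.

yes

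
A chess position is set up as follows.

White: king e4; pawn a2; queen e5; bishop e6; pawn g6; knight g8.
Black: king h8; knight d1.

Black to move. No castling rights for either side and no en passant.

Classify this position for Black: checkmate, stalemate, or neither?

checkmate

Black to move; black king on h8.
In check: yes, from the white queen on e5.
King squares — g7: attacked by Qe5; h7: attacked by Pg6; g8: attacked by Be6.
Legal moves for Black: none.
In check with no legal moves → checkmate.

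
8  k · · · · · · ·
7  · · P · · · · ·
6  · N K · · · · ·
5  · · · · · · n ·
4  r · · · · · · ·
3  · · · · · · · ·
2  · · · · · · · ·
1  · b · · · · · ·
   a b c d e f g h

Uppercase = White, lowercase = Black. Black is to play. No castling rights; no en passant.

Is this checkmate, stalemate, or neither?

neither

Black to move; black king on a8.
In check: yes, from the white knight on b6.
Legal moves for Black: Ka7.
Black is in check but has 1 legal move → neither.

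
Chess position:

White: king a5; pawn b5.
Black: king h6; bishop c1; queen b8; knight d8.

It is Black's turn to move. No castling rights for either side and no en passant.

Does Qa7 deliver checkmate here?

no

After Qa7: white king on a5; in check: yes, from the black queen on a7.
White has 1 legal reply: Kb4.
In check but a legal move exists → not checkmate.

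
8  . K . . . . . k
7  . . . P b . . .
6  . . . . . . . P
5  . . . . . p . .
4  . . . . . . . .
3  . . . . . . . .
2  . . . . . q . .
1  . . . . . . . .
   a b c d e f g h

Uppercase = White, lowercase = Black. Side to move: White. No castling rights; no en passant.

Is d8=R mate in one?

After d8=R: black king on h8; in check: yes, from the white rook on d8.
Black has 3 legal replies: Kh7, Bf8, Bxd8.
In check but a legal move exists → not checkmate.

no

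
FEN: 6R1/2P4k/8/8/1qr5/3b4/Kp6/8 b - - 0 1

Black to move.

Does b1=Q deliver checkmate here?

yes

After b1=Q: white king on a2; in check: yes, from the black queen on b1.
King squares — a1: attacked by Qb1; b1: attacked by Bd3; b2: attacked by Qb1; a3: attacked by Qb4; b3: attacked by Qb1.
White has no legal moves → checkmate.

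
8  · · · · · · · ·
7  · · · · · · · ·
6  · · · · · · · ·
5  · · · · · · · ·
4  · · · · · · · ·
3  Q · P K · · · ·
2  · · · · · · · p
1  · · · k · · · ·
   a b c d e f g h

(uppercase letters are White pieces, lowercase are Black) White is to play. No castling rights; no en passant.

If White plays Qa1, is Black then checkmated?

yes

After Qa1: black king on d1; in check: yes, from the white queen on a1.
King squares — c1: attacked by Qa1; e1: attacked by Qa1; c2: attacked by Kd3; d2: attacked by Kd3; e2: attacked by Kd3.
Black has no legal moves → checkmate.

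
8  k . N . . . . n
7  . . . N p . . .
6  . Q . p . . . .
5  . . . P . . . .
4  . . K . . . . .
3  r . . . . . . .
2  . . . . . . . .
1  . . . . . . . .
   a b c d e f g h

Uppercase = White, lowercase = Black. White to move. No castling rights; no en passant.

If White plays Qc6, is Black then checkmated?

After Qc6: black king on a8; in check: yes, from the white queen on c6.
King squares — a7: attacked by Nc8; b7: attacked by Qc6; b8: attacked by Nd7.
Black has no legal moves → checkmate.

yes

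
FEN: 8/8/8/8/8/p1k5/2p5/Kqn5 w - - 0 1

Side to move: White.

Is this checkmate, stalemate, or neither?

White to move; white king on a1.
In check: yes, from the black queen on b1.
King squares — b1: attacked by Pc2; a2: attacked by Qb1; b2: attacked by Qb1.
Legal moves for White: none.
In check with no legal moves → checkmate.

checkmate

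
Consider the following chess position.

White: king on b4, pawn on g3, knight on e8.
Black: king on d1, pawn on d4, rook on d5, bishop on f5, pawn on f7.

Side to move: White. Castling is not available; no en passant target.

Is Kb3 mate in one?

After Kb3: black king on d1; in check: no.
Black is not in check, so this cannot be checkmate.

no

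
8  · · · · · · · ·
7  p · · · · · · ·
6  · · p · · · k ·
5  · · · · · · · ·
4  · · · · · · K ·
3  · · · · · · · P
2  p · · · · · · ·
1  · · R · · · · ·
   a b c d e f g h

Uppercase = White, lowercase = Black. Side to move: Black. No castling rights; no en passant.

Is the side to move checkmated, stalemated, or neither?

neither

Black to move; black king on g6.
In check: no.
Legal moves for Black: Kh7, Kg7, Kf7, Kh6, Kf6, a6, c5, a1=Q, a1=R, a1=B, a1=N, a5.
Black has 12 legal moves and is not in check → neither.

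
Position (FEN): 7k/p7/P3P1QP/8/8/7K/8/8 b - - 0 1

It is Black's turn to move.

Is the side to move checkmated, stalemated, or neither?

Black to move; black king on h8.
In check: no.
King squares — g7: attacked by Qg6; h7: attacked by Qg6; g8: attacked by Qg6.
Legal moves for Black: none.
Not in check and no legal moves → stalemate.

stalemate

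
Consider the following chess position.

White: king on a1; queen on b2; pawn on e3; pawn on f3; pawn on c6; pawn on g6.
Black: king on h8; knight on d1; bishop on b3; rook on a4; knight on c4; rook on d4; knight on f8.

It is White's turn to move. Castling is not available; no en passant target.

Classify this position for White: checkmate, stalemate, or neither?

neither

White to move; white king on a1.
In check: yes, from the black rook on a4.
King squares — b1: available; a2: attacked by Bb3; b2: own queen.
Legal moves for White: Kb1, Qa3, Qa2.
White is in check but has 3 legal moves → neither.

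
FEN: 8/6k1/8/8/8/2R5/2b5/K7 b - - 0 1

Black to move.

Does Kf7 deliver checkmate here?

no

After Kf7: white king on a1; in check: no.
White is not in check, so this cannot be checkmate.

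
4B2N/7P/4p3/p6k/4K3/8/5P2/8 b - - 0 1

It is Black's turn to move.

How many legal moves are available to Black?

4

Black to move; king on h5.
In check: yes, from the white bishop on e8.
Legal moves: Kh6, Kg5, Kh4, Kg4.
Count: 4.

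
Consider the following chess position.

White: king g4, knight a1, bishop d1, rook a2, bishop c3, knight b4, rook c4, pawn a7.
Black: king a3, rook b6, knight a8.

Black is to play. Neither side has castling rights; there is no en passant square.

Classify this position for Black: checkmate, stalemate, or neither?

checkmate

Black to move; black king on a3.
In check: yes, from the white rook on a2.
King squares — a2: attacked by Nb4; b2: attacked by Ra2; b3: attacked by Na1; a4: attacked by Bd1; b4: attacked by Bc3.
Legal moves for Black: none.
In check with no legal moves → checkmate.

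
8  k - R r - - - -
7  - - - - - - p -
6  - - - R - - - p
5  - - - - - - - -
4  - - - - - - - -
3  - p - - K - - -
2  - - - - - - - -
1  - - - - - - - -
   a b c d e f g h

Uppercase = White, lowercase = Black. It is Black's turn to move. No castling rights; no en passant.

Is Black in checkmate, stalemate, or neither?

Black to move; black king on a8.
In check: yes, from the white rook on c8.
King squares — a7: available; b7: available; b8: attacked by Rc8.
Legal moves for Black: Kb7, Ka7, Rxc8.
Black is in check but has 3 legal moves → neither.

neither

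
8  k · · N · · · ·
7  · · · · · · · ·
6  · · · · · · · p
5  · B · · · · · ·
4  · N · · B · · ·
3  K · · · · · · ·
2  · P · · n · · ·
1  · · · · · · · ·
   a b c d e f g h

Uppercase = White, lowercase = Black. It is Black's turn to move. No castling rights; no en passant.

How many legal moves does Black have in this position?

2

Black to move; king on a8.
In check: yes, from the white bishop on e4.
Legal moves: Kb8, Ka7.
Count: 2.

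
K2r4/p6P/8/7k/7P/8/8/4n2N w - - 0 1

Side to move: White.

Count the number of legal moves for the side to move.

White to move; king on a8.
In check: yes, from the black rook on d8.
Legal moves: Kb7, Kxa7.
Count: 2.

2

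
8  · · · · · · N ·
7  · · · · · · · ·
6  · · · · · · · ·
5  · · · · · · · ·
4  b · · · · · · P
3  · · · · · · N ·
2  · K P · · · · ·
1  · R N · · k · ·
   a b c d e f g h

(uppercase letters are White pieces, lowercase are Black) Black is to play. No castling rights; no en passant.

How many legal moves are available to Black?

4

Black to move; king on f1.
In check: yes, from the white knight on g3.
Legal moves: Kg2, Kf2, Kg1, Ke1.
Count: 4.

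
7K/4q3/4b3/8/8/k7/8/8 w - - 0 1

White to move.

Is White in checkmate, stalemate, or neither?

stalemate

White to move; white king on h8.
In check: no.
King squares — g7: attacked by Qe7; h7: attacked by Qe7; g8: attacked by Be6.
Legal moves for White: none.
Not in check and no legal moves → stalemate.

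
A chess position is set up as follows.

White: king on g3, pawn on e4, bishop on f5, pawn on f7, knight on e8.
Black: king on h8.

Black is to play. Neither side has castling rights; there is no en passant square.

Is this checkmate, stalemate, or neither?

Black to move; black king on h8.
In check: no.
King squares — g7: attacked by Ne8; h7: attacked by Bf5; g8: attacked by Pf7.
Legal moves for Black: none.
Not in check and no legal moves → stalemate.

stalemate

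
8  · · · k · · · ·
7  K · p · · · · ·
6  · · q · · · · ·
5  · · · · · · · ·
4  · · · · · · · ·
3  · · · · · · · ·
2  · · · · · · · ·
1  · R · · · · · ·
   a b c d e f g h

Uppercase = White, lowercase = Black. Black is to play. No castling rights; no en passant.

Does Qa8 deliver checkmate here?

no

After Qa8: white king on a7; in check: yes, from the black queen on a8.
White has 1 legal reply: Kxa8.
In check but a legal move exists → not checkmate.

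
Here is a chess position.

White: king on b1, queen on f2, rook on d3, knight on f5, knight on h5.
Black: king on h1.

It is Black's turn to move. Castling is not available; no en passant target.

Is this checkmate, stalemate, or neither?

Black to move; black king on h1.
In check: no.
King squares — g1: attacked by Qf2; g2: attacked by Qf2; h2: attacked by Qf2.
Legal moves for Black: none.
Not in check and no legal moves → stalemate.

stalemate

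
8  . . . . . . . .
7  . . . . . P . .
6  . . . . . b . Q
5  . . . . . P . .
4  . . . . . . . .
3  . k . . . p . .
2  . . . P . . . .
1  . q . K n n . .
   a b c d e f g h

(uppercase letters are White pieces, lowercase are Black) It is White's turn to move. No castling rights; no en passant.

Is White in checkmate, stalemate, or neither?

White to move; white king on d1.
In check: yes, from the black queen on b1.
King squares — c1: attacked by Qb1; e1: attacked by Qb1; c2: attacked by Qb1; d2: own pawn; e2: attacked by Pf3.
Legal moves for White: none.
In check with no legal moves → checkmate.

checkmate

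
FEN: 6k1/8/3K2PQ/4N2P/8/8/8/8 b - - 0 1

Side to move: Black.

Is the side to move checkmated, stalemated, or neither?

Black to move; black king on g8.
In check: no.
King squares — f7: attacked by Ne5; g7: attacked by Qh6; h7: attacked by Pg6; f8: attacked by Qh6; h8: attacked by Qh6.
Legal moves for Black: none.
Not in check and no legal moves → stalemate.

stalemate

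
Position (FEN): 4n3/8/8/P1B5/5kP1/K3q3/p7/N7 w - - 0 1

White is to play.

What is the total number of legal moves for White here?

6

White to move; king on a3.
In check: yes, from the black queen on e3.
Legal moves: Kb4, Ka4, Kb2, Kxa2, Bxe3+, Nb3.
Count: 6.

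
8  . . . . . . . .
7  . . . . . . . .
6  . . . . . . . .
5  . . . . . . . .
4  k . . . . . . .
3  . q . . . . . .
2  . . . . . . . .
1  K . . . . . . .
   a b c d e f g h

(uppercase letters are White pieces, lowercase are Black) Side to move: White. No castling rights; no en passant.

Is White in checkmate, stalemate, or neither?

stalemate

White to move; white king on a1.
In check: no.
King squares — b1: attacked by Qb3; a2: attacked by Qb3; b2: attacked by Qb3.
Legal moves for White: none.
Not in check and no legal moves → stalemate.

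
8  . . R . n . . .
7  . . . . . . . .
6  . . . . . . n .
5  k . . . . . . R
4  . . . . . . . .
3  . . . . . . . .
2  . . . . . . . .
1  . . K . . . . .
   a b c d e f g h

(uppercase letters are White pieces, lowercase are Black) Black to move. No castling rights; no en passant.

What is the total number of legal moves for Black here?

Black to move; king on a5.
In check: yes, from the white rook on h5.
Legal moves: Kb6, Ka6, Kb4, Ka4, Ne5.
Count: 5.

5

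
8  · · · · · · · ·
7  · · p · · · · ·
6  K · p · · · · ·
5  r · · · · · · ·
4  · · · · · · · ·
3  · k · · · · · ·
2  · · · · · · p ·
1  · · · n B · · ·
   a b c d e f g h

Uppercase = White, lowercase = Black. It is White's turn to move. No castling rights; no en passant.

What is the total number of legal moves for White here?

3

White to move; king on a6.
In check: yes, from the black rook on a5.
Legal moves: Kb7, Kxa5, Bxa5.
Count: 3.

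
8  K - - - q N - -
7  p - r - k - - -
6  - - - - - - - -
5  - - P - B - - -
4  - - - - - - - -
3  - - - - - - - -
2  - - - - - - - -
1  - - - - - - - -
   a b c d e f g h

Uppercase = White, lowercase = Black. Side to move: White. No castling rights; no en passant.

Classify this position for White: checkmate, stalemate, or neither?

White to move; white king on a8.
In check: yes, from the black queen on e8.
King squares — a7: attacked by Rc7; b7: attacked by Rc7; b8: attacked by Qe8.
Legal moves for White: none.
In check with no legal moves → checkmate.

checkmate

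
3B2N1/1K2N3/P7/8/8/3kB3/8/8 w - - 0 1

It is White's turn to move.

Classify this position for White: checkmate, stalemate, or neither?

neither

White to move; white king on b7.
In check: no.
Legal moves for White include: Nh6, Nf6, Bc7, Bdb6, Ba5, Nc8, Ng6, Nc6, Nf5, Nd5, Kc8, Kb8, Ka8, Kc7, Ka7, Kc6, Kb6, Ba7, ... (list truncated; more exist).
White has legal moves and is not in check → neither.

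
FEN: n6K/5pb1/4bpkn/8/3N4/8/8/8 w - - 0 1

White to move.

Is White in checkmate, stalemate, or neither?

checkmate

White to move; white king on h8.
In check: yes, from the black bishop on g7.
King squares — g7: attacked by Kg6; h7: attacked by Kg6; g8: attacked by Nh6.
Legal moves for White: none.
In check with no legal moves → checkmate.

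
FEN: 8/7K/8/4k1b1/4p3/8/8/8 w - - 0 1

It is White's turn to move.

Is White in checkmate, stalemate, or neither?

White to move; white king on h7.
In check: no.
Legal moves for White: Kh8, Kg8, Kg7, Kg6.
White has 4 legal moves and is not in check → neither.

neither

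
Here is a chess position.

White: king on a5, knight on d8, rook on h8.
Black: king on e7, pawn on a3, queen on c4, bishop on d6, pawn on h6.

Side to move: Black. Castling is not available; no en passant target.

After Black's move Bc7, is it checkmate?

After Bc7: white king on a5; in check: yes, from the black bishop on c7.
King squares — a4: attacked by Qc4; b4: attacked by Qc4; b5: attacked by Qc4; a6: attacked by Qc4; b6: attacked by Bc7.
White has no legal moves → checkmate.

yes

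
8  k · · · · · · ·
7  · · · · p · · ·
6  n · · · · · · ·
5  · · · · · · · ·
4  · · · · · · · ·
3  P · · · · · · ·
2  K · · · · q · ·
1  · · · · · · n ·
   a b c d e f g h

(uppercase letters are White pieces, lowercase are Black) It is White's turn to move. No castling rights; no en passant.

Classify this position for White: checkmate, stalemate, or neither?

neither

White to move; white king on a2.
In check: yes, from the black queen on f2.
Legal moves for White: Kb3, Kb1, Ka1.
White is in check but has 3 legal moves → neither.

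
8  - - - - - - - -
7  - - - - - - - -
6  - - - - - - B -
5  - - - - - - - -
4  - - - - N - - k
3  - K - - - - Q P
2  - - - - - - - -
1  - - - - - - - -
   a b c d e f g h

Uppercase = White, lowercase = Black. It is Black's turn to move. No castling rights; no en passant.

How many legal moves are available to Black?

Black to move; king on h4.
In check: yes, from the white queen on g3.
Legal moves: none.
Count: 0.

0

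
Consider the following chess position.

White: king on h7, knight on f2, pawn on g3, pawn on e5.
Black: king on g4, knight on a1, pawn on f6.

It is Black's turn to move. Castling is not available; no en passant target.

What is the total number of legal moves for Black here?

Black to move; king on g4.
In check: yes, from the white knight on f2.
Legal moves: Kh5, Kg5, Kf5, Kxg3, Kf3.
Count: 5.

5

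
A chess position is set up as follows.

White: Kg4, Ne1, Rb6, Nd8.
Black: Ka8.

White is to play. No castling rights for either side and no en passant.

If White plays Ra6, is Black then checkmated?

no

After Ra6: black king on a8; in check: yes, from the white rook on a6.
Black has 1 legal reply: Kb8.
In check but a legal move exists → not checkmate.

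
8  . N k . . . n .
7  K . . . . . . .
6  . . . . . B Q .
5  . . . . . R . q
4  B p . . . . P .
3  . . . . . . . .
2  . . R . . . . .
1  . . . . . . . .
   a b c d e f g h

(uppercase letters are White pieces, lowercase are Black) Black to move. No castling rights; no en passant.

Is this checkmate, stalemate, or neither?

checkmate

Black to move; black king on c8.
In check: yes, from the white rook on c2.
King squares — b7: attacked by Ka7; c7: attacked by Rc2; d7: attacked by Ba4; b8: attacked by Ka7; d8: attacked by Bf6.
Legal moves for Black: none.
In check with no legal moves → checkmate.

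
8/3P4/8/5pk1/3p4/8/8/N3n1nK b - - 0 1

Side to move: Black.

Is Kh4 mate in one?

After Kh4: white king on h1; in check: no.
White is not in check, so this cannot be checkmate.

no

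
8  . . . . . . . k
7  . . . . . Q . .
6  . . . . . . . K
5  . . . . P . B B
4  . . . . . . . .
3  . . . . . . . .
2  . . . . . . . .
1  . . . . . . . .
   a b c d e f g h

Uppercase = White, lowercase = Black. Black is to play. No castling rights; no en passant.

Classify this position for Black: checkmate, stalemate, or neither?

Black to move; black king on h8.
In check: no.
King squares — g7: attacked by Kh6; h7: attacked by Kh6; g8: attacked by Qf7.
Legal moves for Black: none.
Not in check and no legal moves → stalemate.

stalemate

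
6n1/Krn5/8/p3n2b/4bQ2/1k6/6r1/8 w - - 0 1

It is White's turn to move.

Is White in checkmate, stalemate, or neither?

White to move; white king on a7.
In check: yes, from the black rook on b7.
King squares — a6: attacked by Nc7; b6: attacked by Rb7; b7: attacked by Be4; a8: attacked by Nc7; b8: attacked by Rb7.
Legal moves for White: none.
In check with no legal moves → checkmate.

checkmate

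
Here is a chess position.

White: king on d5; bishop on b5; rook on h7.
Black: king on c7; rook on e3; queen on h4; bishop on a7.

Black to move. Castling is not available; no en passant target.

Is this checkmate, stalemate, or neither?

Black to move; black king on c7.
In check: yes, from the white rook on h7.
King squares — b6: available; c6: attacked by Bb5; d6: attacked by Kd5; b7: attacked by Rh7; d7: attacked by Bb5; b8: available; c8: available; d8: available.
Legal moves for Black: Kd8, Kc8, Kb8, Kb6, Qxh7, Qe7, Re7.
Black is in check but has 7 legal moves → neither.

neither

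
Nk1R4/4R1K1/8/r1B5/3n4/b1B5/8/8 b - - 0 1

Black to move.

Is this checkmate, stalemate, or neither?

Black to move; black king on b8.
In check: yes, from the white rook on d8.
King squares — a7: attacked by Bc5; b7: attacked by Re7; c7: attacked by Re7; a8: attacked by Rd8; c8: attacked by Rd8.
Legal moves for Black: none.
In check with no legal moves → checkmate.

checkmate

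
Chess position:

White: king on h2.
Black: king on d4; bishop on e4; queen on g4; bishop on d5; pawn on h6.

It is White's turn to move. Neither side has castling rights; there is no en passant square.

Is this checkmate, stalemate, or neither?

stalemate

White to move; white king on h2.
In check: no.
King squares — g1: attacked by Qg4; h1: attacked by Be4; g2: attacked by Be4; g3: attacked by Qg4; h3: attacked by Qg4.
Legal moves for White: none.
Not in check and no legal moves → stalemate.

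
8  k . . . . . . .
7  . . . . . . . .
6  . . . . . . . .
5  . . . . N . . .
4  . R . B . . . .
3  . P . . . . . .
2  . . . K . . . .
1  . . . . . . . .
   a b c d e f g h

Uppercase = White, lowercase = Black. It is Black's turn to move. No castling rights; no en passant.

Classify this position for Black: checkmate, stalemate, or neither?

stalemate

Black to move; black king on a8.
In check: no.
King squares — a7: attacked by Bd4; b7: attacked by Rb4; b8: attacked by Rb4.
Legal moves for Black: none.
Not in check and no legal moves → stalemate.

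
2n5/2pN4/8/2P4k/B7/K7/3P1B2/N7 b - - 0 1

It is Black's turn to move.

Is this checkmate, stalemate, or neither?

neither

Black to move; black king on h5.
In check: no.
Legal moves for Black: Ne7, Na7, Nd6, Nb6, Kh6, Kg6, Kg5, Kg4, c6.
Black has 9 legal moves and is not in check → neither.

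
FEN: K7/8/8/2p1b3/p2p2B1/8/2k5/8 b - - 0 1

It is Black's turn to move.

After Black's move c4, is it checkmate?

no

After c4: white king on a8; in check: no.
White is not in check, so this cannot be checkmate.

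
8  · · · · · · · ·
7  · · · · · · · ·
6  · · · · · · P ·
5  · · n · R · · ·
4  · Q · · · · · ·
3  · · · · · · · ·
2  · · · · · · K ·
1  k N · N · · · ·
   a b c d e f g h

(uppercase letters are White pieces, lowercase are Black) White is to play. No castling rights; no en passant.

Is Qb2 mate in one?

yes

After Qb2: black king on a1; in check: yes, from the white queen on b2.
King squares — b1: attacked by Qb2; a2: attacked by Qb2; b2: attacked by Nd1.
Black has no legal moves → checkmate.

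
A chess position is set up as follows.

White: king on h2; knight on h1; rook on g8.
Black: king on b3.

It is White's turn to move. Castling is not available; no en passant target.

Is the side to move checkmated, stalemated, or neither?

neither

White to move; white king on h2.
In check: no.
Legal moves for White include: Rh8, Rf8, Re8, Rd8, Rc8, Rb8+, Ra8, Rg7, Rg6, Rg5, Rg4, Rg3+, Rg2, Rg1, Kh3, Kg3, Kg2, Kg1, ... (list truncated; more exist).
White has legal moves and is not in check → neither.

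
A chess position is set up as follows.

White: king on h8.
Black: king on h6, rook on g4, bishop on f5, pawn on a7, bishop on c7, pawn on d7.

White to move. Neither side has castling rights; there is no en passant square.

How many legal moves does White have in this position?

0

White to move; king on h8.
In check: no.
Legal moves: none.
Count: 0.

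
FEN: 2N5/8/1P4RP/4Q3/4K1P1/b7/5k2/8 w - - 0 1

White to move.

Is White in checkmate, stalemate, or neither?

neither

White to move; white king on e4.
In check: no.
Legal moves for White include: Ne7, Na7, Nd6, Rg8, Rg7, Rf6+, Re6, Rd6, Rc6, Rg5, Qh8, Qe8, Qb8, Qg7, Qe7, Qc7, Qf6+, Qe6, ... (list truncated; more exist).
White has legal moves and is not in check → neither.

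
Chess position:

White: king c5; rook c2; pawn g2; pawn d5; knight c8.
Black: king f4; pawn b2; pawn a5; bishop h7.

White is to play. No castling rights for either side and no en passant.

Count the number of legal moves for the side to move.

White to move; king on c5.
In check: no.
Legal moves: Ne7, Na7, Nd6, Nb6, Kd6, Kc6, Kb6, Kb5, Kd4, Kc4, Rc4+, Rc3, Rf2+, Re2, Rd2, Rxb2, Rc1, d6, g3+, g4.
Count: 20.

20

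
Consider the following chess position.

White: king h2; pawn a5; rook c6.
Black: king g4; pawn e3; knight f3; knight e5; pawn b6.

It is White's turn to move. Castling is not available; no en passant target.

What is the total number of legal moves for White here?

2

White to move; king on h2.
In check: yes, from the black knight on f3.
Legal moves: Kg2, Kh1.
Count: 2.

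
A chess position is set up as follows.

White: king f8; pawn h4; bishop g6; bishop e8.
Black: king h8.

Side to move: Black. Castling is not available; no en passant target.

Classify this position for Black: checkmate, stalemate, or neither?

Black to move; black king on h8.
In check: no.
King squares — g7: attacked by Kf8; h7: attacked by Bg6; g8: attacked by Kf8.
Legal moves for Black: none.
Not in check and no legal moves → stalemate.

stalemate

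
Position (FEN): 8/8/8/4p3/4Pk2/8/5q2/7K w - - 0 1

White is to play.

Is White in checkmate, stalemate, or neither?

White to move; white king on h1.
In check: no.
King squares — g1: attacked by Qf2; g2: attacked by Qf2; h2: attacked by Qf2.
Legal moves for White: none.
Not in check and no legal moves → stalemate.

stalemate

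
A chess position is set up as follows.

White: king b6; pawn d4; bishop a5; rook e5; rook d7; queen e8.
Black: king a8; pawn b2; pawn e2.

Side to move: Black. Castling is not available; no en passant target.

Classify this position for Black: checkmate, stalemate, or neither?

checkmate

Black to move; black king on a8.
In check: yes, from the white queen on e8.
King squares — a7: attacked by Kb6; b7: attacked by Kb6; b8: attacked by Qe8.
Legal moves for Black: none.
In check with no legal moves → checkmate.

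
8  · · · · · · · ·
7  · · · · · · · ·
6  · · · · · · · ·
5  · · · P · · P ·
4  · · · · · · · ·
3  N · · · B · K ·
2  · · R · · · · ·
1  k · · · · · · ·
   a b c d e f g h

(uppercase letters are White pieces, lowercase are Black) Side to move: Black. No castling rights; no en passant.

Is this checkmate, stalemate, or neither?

stalemate

Black to move; black king on a1.
In check: no.
King squares — b1: attacked by Na3; a2: attacked by Rc2; b2: attacked by Rc2.
Legal moves for Black: none.
Not in check and no legal moves → stalemate.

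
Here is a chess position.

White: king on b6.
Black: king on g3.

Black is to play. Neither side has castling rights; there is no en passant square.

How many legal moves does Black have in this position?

8

Black to move; king on g3.
In check: no.
Legal moves: Kh4, Kg4, Kf4, Kh3, Kf3, Kh2, Kg2, Kf2.
Count: 8.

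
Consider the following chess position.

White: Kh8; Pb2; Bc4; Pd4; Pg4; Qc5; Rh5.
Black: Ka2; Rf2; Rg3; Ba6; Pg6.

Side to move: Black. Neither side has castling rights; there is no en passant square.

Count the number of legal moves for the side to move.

5

Black to move; king on a2.
In check: yes, from the white bishop on c4.
Legal moves: Kxb2, Kb1, Ka1, Bxc4, Rb3.
Count: 5.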